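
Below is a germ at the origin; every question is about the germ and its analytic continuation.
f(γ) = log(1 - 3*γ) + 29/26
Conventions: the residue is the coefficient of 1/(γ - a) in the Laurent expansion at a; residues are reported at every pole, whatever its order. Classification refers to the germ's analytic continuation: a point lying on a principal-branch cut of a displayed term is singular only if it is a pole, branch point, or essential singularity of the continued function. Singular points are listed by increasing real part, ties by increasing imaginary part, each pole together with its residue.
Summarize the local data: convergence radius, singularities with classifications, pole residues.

Radius of convergence at 0: 1/3.
At 1/3: a logarithmic branch point.

Branch term (1)*log(1 - γ/(1/3)): its argument vanishes at γ = 1/3, a logarithmic branch point, modulus 1/3.
The radius of convergence is the smallest modulus among the singular points: 1/3.


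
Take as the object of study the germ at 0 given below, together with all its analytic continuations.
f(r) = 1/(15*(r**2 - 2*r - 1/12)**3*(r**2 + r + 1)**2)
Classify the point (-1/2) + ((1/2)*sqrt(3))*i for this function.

The denominator factor r**2 + r + 1 vanishes at (-1/2) + ((1/2)*sqrt(3))*i and appears to the power 2; the numerator there equals 1/15, nonzero, and no other factor vanishes.
Hence a pole whose order is the multiplicity, 2.

The point is a pole of order 2.


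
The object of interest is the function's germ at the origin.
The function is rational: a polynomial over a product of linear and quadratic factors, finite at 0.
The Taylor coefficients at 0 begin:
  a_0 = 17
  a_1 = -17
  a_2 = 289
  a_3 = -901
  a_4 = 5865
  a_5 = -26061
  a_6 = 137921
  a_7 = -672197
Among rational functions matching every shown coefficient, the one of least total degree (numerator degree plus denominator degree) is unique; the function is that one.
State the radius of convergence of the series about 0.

The radius of convergence is 1/5.

No rational of total degree below 3 reproduces all 8 coefficients; solving the [0/3] Pade equations on them gives f(μ) = 17/(20*(μ - 1/2)**2*(μ + 1/5)), whose expansion matches every shown term.
Denominator factor (μ + 1/5): pole of order 1 at -1/5, modulus 1/5.
Denominator factor (μ - 1/2)^2: pole of order 2 at 1/2, modulus 1/2.
The radius of convergence is the smallest modulus among the singular points: 1/5.


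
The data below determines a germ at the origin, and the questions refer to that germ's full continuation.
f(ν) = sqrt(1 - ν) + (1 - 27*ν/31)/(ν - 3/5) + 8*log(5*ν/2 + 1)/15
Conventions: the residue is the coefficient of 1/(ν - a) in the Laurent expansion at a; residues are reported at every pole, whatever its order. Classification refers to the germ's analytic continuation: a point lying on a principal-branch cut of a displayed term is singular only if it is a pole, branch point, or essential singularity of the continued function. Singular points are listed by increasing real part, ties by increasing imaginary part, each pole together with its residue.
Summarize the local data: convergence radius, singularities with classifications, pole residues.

Radius of convergence at 0: 2/5.
At -2/5: a logarithmic branch point.
At 3/5: a pole of order 1; residue 74/155.
At 1: an algebraic (square-root) branch point.

Denominator factor (ν - 3/5): pole of order 1 at 3/5, modulus 3/5.
Branch term (8/15)*log(1 - ν/(-2/5)): its argument vanishes at ν = -2/5, a logarithmic branch point, modulus 2/5.
Branch term (1)*sqrt(1 - ν/(1)): its argument vanishes at ν = 1, a square-root branch point, modulus 1.
The radius of convergence is the smallest modulus among the singular points: 2/5.
The branch terms are analytic at 3/5 and contribute nothing to the residue; only the rational part matters.
At the order-1 pole 3/5 set g(ν) = (ν - (3/5))*(rational part) = 1 - 27*ν/31.
Simple pole: residue = g(a) at a = 3/5, which is 74/155.
List the singular points by increasing real part (a conjugate pair: the negative imaginary part first).


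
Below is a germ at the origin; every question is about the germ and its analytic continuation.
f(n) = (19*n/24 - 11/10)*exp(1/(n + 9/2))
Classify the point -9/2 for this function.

The exponent 1/(n - (-9/2)) has a pole at -9/2, so exp(1/(n - (-9/2))) takes every nonzero value near it: an essential singularity (not a pole of any order).

The point is an essential singularity.


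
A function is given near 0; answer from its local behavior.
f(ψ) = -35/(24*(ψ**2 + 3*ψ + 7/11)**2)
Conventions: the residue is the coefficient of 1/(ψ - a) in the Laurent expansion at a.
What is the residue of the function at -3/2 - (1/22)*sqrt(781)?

The residue is -(385/60492)*sqrt(781).

The factor ψ**2 + 3*ψ + 7/11 splits as (ψ - a)(ψ - a') with a = -3/2 - (1/22)*sqrt(781), a' = -3/2 + (1/22)*sqrt(781). At the order-2 pole a set g(ψ) = (ψ - a)^2*f(ψ) = [-35/24] / (ψ - a')^2.
Order-2 pole: residue = g'(a); g'(-3/2 - (1/22)*sqrt(781)) = -(385/60492)*sqrt(781), so the residue is -(385/60492)*sqrt(781).


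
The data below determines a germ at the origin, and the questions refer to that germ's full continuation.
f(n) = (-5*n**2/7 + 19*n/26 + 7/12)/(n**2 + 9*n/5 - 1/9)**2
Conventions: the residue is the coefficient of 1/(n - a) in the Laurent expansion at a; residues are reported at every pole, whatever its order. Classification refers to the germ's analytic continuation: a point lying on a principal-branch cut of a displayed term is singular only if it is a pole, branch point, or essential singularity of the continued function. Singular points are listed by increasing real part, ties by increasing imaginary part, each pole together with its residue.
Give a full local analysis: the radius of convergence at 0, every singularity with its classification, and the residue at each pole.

Radius of convergence at 0: -9/10 + (1/30)*sqrt(829).
At -9/10 - (1/30)*sqrt(829): a pole of order 2; residue (3075/62538931)*sqrt(829).
At -9/10 + (1/30)*sqrt(829): a pole of order 2; residue -(3075/62538931)*sqrt(829).

Denominator factor (n**2 + 9*n/5 - 1/9)^2: discriminant 829/225, real irrational roots -9/10 + (1/30)*sqrt(829) and -9/10 - (1/30)*sqrt(829); poles of order 2, moduli -9/10 + (1/30)*sqrt(829) and 9/10 + (1/30)*sqrt(829).
The radius of convergence is the smallest modulus among the singular points: -9/10 + (1/30)*sqrt(829).
The factor n**2 + 9*n/5 - 1/9 splits as (n - a)(n - a') with a = -9/10 - (1/30)*sqrt(829), a' = -9/10 + (1/30)*sqrt(829). At the order-2 pole a set g(n) = (n - a)^2*f(n) = [-5*n**2/7 + 19*n/26 + 7/12] / (n - a')^2.
Order-2 pole: residue = g'(a); g'(-9/10 - (1/30)*sqrt(829)) = (3075/62538931)*sqrt(829), so the residue is (3075/62538931)*sqrt(829).
The factor n**2 + 9*n/5 - 1/9 splits as (n - a)(n - a') with a = -9/10 + (1/30)*sqrt(829), a' = -9/10 - (1/30)*sqrt(829). At the order-2 pole a set g(n) = (n - a)^2*f(n) = [-5*n**2/7 + 19*n/26 + 7/12] / (n - a')^2.
Order-2 pole: residue = g'(a); g'(-9/10 + (1/30)*sqrt(829)) = -(3075/62538931)*sqrt(829), so the residue is -(3075/62538931)*sqrt(829).
List the singular points by increasing real part (a conjugate pair: the negative imaginary part first).


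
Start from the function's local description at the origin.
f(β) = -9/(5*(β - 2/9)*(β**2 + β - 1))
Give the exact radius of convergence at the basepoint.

Denominator factor (β - 2/9): pole of order 1 at 2/9, modulus 2/9.
Denominator factor (β**2 + β - 1): discriminant 5, real irrational roots -1/2 + (1/2)*sqrt(5) and -1/2 - (1/2)*sqrt(5); poles of order 1, moduli -1/2 + (1/2)*sqrt(5) and 1/2 + (1/2)*sqrt(5).
The radius of convergence is the smallest modulus among the singular points: 2/9.

The radius of convergence is 2/9.


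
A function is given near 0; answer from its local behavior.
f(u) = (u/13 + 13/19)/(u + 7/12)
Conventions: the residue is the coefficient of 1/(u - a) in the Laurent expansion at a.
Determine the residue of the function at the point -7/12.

At the order-1 pole -7/12 set g(u) = (u - (-7/12))*f(u) = u/13 + 13/19.
Simple pole: residue = g(a) at a = -7/12, which is 1895/2964.

The residue is 1895/2964.


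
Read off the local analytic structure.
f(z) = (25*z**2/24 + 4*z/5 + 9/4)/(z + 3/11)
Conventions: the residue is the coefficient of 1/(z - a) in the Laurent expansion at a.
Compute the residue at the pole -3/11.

The residue is 10209/4840.

At the order-1 pole -3/11 set g(z) = (z - (-3/11))*f(z) = 25*z**2/24 + 4*z/5 + 9/4.
Simple pole: residue = g(a) at a = -3/11, which is 10209/4840.


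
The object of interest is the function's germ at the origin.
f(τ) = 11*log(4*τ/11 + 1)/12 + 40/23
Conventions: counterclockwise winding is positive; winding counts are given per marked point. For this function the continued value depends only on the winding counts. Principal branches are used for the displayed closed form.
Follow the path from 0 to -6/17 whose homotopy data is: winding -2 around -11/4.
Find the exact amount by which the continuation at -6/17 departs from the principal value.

The rational part is single-valued and drops out of the difference; each branch term changes only by its own monodromy.
(11/12)*log(1 - τ/(-11/4)): each positive loop around -11/4 adds 2*pi*i to the log, so winding -2 contributes (11/12)*(-2)*2*pi*i = -(11/3)*pi*i.
Summing the contributions at τ = -6/17 gives -(11/3)*pi*i.

Continued minus principal equals -(11/3)*pi*i.


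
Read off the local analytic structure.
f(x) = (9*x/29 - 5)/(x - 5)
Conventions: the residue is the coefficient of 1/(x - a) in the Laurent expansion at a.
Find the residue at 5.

The residue is -100/29.

At the order-1 pole 5 set g(x) = (x - (5))*f(x) = 9*x/29 - 5.
Simple pole: residue = g(a) at a = 5, which is -100/29.


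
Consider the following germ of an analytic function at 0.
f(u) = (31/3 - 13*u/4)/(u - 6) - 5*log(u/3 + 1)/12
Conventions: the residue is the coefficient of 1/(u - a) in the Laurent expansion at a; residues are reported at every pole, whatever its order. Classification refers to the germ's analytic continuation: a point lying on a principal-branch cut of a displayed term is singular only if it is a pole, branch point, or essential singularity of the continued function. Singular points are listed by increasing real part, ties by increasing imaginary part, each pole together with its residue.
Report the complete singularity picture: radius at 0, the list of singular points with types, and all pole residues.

Radius of convergence at 0: 3.
At -3: a logarithmic branch point.
At 6: a pole of order 1; residue -55/6.

Denominator factor (u - 6): pole of order 1 at 6, modulus 6.
Branch term (-5/12)*log(1 - u/(-3)): its argument vanishes at u = -3, a logarithmic branch point, modulus 3.
The radius of convergence is the smallest modulus among the singular points: 3.
The branch term is analytic at 6 and contributes nothing to the residue; only the rational part matters.
At the order-1 pole 6 set g(u) = (u - (6))*(rational part) = 31/3 - 13*u/4.
Simple pole: residue = g(a) at a = 6, which is -55/6.
List the singular points by increasing real part (a conjugate pair: the negative imaginary part first).


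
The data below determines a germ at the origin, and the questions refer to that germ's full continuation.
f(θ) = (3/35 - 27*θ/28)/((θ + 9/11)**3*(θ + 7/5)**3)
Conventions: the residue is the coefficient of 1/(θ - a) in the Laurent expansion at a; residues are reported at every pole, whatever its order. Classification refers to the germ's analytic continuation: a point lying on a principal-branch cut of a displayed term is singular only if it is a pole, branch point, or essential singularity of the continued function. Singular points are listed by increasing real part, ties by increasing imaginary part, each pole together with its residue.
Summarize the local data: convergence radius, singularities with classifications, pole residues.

Denominator factor (θ + 7/5)^3: pole of order 3 at -7/5, modulus 7/5.
Denominator factor (θ + 9/11)^3: pole of order 3 at -9/11, modulus 9/11.
The radius of convergence is the smallest modulus among the singular points: 9/11.
At the order-3 pole -7/5 set g(θ) = (θ - (-7/5))^3*f(θ) = (3/35 - 27*θ/28)/(θ + 9/11)**3.
Order-3 pole: residue = g''(a)/2; g''(-7/5) = -48836885625/234881024, so the residue is -48836885625/469762048.
At the order-3 pole -9/11 set g(θ) = (θ - (-9/11))^3*f(θ) = (3/35 - 27*θ/28)/(θ + 7/5)**3.
Order-3 pole: residue = g''(a)/2; g''(-9/11) = 48836885625/234881024, so the residue is 48836885625/469762048.
List the singular points by increasing real part (a conjugate pair: the negative imaginary part first).

Radius of convergence at 0: 9/11.
At -7/5: a pole of order 3; residue -48836885625/469762048.
At -9/11: a pole of order 3; residue 48836885625/469762048.


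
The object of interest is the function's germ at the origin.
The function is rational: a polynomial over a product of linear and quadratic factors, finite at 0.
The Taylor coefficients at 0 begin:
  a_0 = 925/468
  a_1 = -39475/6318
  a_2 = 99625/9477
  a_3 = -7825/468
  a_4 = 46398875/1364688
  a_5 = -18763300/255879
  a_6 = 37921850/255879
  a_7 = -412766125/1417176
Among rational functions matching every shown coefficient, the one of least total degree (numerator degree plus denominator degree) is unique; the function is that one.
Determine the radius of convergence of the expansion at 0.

No rational of total degree below 6 reproduces all 8 coefficients; solving the [1/5] Pade equations on them gives f(n) = (37/26 - 19*n/27)/((n + 1/2)*(n**2 + 2*n/5 + 6/5)**2), whose expansion matches every shown term.
Denominator factor (n**2 + 2*n/5 + 6/5)^2: discriminant -116/25, complex-conjugate roots (-1/5) + ((1/5)*sqrt(29))*i and (-1/5) - ((1/5)*sqrt(29))*i; poles of order 2, moduli (1/5)*sqrt(30) and (1/5)*sqrt(30).
Denominator factor (n + 1/2): pole of order 1 at -1/2, modulus 1/2.
The radius of convergence is the smallest modulus among the singular points: 1/2.

The radius of convergence is 1/2.


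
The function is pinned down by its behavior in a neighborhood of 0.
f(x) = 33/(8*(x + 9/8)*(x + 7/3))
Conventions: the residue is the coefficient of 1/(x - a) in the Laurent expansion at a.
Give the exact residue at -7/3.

The residue is -99/29.

At the order-1 pole -7/3 set g(x) = (x - (-7/3))*f(x) = 33/(8*(x + 9/8)).
Simple pole: residue = g(a) at a = -7/3, which is -99/29.


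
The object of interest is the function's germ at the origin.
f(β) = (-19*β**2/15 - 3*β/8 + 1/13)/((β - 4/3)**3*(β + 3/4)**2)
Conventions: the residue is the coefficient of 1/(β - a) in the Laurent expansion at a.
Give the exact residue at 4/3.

The residue is 2849472/25390625.

At the order-3 pole 4/3 set g(β) = (β - (4/3))^3*f(β) = (-19*β**2/15 - 3*β/8 + 1/13)/(β + 3/4)**2.
Order-3 pole: residue = g''(a)/2; g''(4/3) = 5698944/25390625, so the residue is 2849472/25390625.


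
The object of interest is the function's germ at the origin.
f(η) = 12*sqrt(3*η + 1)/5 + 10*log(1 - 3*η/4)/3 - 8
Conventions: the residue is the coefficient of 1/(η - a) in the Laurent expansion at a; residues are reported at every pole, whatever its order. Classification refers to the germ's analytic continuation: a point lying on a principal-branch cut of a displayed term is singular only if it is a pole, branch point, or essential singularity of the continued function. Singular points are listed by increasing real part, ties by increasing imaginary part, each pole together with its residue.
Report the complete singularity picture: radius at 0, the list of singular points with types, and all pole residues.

Radius of convergence at 0: 1/3.
At -1/3: an algebraic (square-root) branch point.
At 4/3: a logarithmic branch point.

Branch term (10/3)*log(1 - η/(4/3)): its argument vanishes at η = 4/3, a logarithmic branch point, modulus 4/3.
Branch term (12/5)*sqrt(1 - η/(-1/3)): its argument vanishes at η = -1/3, a square-root branch point, modulus 1/3.
The radius of convergence is the smallest modulus among the singular points: 1/3.
List the singular points by increasing real part (a conjugate pair: the negative imaginary part first).


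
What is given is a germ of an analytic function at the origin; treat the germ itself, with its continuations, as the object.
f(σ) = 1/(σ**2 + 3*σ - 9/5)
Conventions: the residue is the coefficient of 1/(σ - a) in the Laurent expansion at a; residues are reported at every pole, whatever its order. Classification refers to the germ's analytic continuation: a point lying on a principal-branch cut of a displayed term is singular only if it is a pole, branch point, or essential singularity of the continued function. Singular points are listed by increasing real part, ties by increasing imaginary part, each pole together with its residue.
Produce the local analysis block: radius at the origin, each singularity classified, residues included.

Denominator factor (σ**2 + 3*σ - 9/5): discriminant 81/5, real irrational roots -3/2 + (9/10)*sqrt(5) and -3/2 - (9/10)*sqrt(5); poles of order 1, moduli -3/2 + (9/10)*sqrt(5) and 3/2 + (9/10)*sqrt(5).
The radius of convergence is the smallest modulus among the singular points: -3/2 + (9/10)*sqrt(5).
The factor σ**2 + 3*σ - 9/5 splits as (σ - a)(σ - a') with a = -3/2 - (9/10)*sqrt(5), a' = -3/2 + (9/10)*sqrt(5). At the order-1 pole a set g(σ) = (σ - a)*f(σ) = [1] / (σ - a').
Simple pole: residue = g(a) at a = -3/2 - (9/10)*sqrt(5), which is -(1/9)*sqrt(5).
The factor σ**2 + 3*σ - 9/5 splits as (σ - a)(σ - a') with a = -3/2 + (9/10)*sqrt(5), a' = -3/2 - (9/10)*sqrt(5). At the order-1 pole a set g(σ) = (σ - a)*f(σ) = [1] / (σ - a').
Simple pole: residue = g(a) at a = -3/2 + (9/10)*sqrt(5), which is (1/9)*sqrt(5).
List the singular points by increasing real part (a conjugate pair: the negative imaginary part first).

Radius of convergence at 0: -3/2 + (9/10)*sqrt(5).
At -3/2 - (9/10)*sqrt(5): a pole of order 1; residue -(1/9)*sqrt(5).
At -3/2 + (9/10)*sqrt(5): a pole of order 1; residue (1/9)*sqrt(5).


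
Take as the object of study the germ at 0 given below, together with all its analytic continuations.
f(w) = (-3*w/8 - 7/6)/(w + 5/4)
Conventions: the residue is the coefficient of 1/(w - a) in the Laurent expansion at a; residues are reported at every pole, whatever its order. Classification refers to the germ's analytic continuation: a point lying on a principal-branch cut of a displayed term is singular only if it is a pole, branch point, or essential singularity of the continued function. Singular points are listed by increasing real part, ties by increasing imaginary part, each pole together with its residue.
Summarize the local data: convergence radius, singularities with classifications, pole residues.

Radius of convergence at 0: 5/4.
At -5/4: a pole of order 1; residue -67/96.

Denominator factor (w + 5/4): pole of order 1 at -5/4, modulus 5/4.
The radius of convergence is the smallest modulus among the singular points: 5/4.
At the order-1 pole -5/4 set g(w) = (w - (-5/4))*f(w) = -3*w/8 - 7/6.
Simple pole: residue = g(a) at a = -5/4, which is -67/96.


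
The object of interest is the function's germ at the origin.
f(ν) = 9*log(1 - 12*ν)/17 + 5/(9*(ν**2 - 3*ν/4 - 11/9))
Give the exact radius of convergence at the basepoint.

Denominator factor (ν**2 - 3*ν/4 - 11/9): discriminant 785/144, real irrational roots 3/8 + (1/24)*sqrt(785) and 3/8 - (1/24)*sqrt(785); poles of order 1, moduli 3/8 + (1/24)*sqrt(785) and -3/8 + (1/24)*sqrt(785).
Branch term (9/17)*log(1 - ν/(1/12)): its argument vanishes at ν = 1/12, a logarithmic branch point, modulus 1/12.
The radius of convergence is the smallest modulus among the singular points: 1/12.

The radius of convergence is 1/12.


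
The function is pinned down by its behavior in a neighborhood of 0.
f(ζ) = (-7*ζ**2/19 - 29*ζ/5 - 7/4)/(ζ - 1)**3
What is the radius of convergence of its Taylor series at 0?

The radius of convergence is 1.

Denominator factor (ζ - 1)^3: pole of order 3 at 1, modulus 1.
The radius of convergence is the smallest modulus among the singular points: 1.


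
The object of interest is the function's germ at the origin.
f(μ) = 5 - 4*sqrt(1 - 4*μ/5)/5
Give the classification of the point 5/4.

The point is an algebraic (square-root) branch point.

The term (-4/5)*sqrt(1 - μ/(5/4)) has argument 1 - 5/4/(5/4) = 0 at 5/4: a square-root (algebraic, two-sheeted) branch point; the remaining terms are analytic or single-valued there.


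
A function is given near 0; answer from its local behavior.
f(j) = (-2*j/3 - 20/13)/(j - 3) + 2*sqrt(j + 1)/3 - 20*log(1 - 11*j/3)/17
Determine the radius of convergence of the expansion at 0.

Denominator factor (j - 3): pole of order 1 at 3, modulus 3.
Branch term (-20/17)*log(1 - j/(3/11)): its argument vanishes at j = 3/11, a logarithmic branch point, modulus 3/11.
Branch term (2/3)*sqrt(1 - j/(-1)): its argument vanishes at j = -1, a square-root branch point, modulus 1.
The radius of convergence is the smallest modulus among the singular points: 3/11.

The radius of convergence is 3/11.


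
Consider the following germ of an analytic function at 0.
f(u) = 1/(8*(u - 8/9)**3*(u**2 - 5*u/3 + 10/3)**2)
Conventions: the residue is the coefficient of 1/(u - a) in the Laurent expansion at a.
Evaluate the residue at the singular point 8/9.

The residue is -225862425/16778188928.

At the order-3 pole 8/9 set g(u) = (u - (8/9))^3*f(u) = 1/(8*(u**2 - 5*u/3 + 10/3)**2).
Order-3 pole: residue = g''(a)/2; g''(8/9) = -225862425/8389094464, so the residue is -225862425/16778188928.


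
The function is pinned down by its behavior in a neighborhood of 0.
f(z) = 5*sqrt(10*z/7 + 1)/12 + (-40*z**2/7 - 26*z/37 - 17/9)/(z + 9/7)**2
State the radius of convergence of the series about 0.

The radius of convergence is 7/10.

Denominator factor (z + 9/7)^2: pole of order 2 at -9/7, modulus 9/7.
Branch term (5/12)*sqrt(1 - z/(-7/10)): its argument vanishes at z = -7/10, a square-root branch point, modulus 7/10.
The radius of convergence is the smallest modulus among the singular points: 7/10.


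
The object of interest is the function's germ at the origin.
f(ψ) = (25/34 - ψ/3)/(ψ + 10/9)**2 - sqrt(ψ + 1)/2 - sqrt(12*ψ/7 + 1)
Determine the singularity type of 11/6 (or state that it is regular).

Denominator factors: ψ + 10/9 = 53/18 at ψ = 11/6 — none vanishes.
Branch term sqrt(1 - ψ/(-7/12)): argument at 11/6 is 29/7, nonzero, so 11/6 is not its branch point (a point on a principal cut is still regular for the continued germ).
Branch term sqrt(1 - ψ/(-1)): argument at 11/6 is 17/6, nonzero, so 11/6 is not its branch point (a point on a principal cut is still regular for the continued germ).
So the germ continues analytically to 11/6.

The point is a regular point.


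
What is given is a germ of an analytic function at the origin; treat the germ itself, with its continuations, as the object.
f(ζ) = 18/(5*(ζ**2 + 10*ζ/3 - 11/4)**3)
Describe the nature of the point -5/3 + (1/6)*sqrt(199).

The denominator factor ζ**2 + 10*ζ/3 - 11/4 vanishes at -5/3 + (1/6)*sqrt(199) and appears to the power 3; the numerator there equals 18/5, nonzero, and no other factor vanishes.
Hence a pole whose order is the multiplicity, 3.

The point is a pole of order 3.


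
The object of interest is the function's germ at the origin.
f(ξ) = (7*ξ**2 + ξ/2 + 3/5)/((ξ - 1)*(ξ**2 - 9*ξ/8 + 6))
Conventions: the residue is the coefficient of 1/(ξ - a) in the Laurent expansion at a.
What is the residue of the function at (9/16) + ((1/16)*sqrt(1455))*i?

The residue is (1321/470) - ((13579/227950)*sqrt(1455))*i.

The factor ξ**2 - 9*ξ/8 + 6 splits as (ξ - a)(ξ - a') with a = (9/16) + ((1/16)*sqrt(1455))*i, a' = (9/16) - ((1/16)*sqrt(1455))*i. At the order-1 pole a set g(ξ) = (ξ - a)*f(ξ) = [(7*ξ**2 + ξ/2 + 3/5)/(ξ - 1)] / (ξ - a').
Simple pole: residue = g(a) at a = (9/16) + ((1/16)*sqrt(1455))*i, which is (1321/470) - ((13579/227950)*sqrt(1455))*i.


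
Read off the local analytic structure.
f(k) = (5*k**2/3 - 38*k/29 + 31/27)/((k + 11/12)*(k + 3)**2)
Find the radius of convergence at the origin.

Denominator factor (k + 11/12): pole of order 1 at -11/12, modulus 11/12.
Denominator factor (k + 3)^2: pole of order 2 at -3, modulus 3.
The radius of convergence is the smallest modulus among the singular points: 11/12.

The radius of convergence is 11/12.


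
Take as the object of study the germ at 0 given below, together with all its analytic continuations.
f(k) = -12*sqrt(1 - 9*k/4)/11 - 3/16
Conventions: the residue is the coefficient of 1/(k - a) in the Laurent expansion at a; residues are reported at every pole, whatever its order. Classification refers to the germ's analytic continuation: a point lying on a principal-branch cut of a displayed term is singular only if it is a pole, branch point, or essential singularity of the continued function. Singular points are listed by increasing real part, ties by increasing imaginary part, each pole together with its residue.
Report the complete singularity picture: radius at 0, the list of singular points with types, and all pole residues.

Branch term (-12/11)*sqrt(1 - k/(4/9)): its argument vanishes at k = 4/9, a square-root branch point, modulus 4/9.
The radius of convergence is the smallest modulus among the singular points: 4/9.

Radius of convergence at 0: 4/9.
At 4/9: an algebraic (square-root) branch point.


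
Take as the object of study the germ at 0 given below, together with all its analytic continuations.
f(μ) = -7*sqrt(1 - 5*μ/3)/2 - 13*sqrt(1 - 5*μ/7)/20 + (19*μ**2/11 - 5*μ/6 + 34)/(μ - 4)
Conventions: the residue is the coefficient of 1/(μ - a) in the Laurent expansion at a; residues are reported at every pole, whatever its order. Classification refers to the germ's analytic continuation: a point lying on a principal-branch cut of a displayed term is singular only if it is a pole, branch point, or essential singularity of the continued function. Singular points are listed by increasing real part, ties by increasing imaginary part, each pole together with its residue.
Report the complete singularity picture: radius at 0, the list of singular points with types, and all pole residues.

Radius of convergence at 0: 3/5.
At 3/5: an algebraic (square-root) branch point.
At 7/5: an algebraic (square-root) branch point.
At 4: a pole of order 1; residue 1924/33.

Denominator factor (μ - 4): pole of order 1 at 4, modulus 4.
Branch term (-7/2)*sqrt(1 - μ/(3/5)): its argument vanishes at μ = 3/5, a square-root branch point, modulus 3/5.
Branch term (-13/20)*sqrt(1 - μ/(7/5)): its argument vanishes at μ = 7/5, a square-root branch point, modulus 7/5.
The radius of convergence is the smallest modulus among the singular points: 3/5.
The branch terms are analytic at 4 and contribute nothing to the residue; only the rational part matters.
At the order-1 pole 4 set g(μ) = (μ - (4))*(rational part) = 19*μ**2/11 - 5*μ/6 + 34.
Simple pole: residue = g(a) at a = 4, which is 1924/33.
List the singular points by increasing real part (a conjugate pair: the negative imaginary part first).


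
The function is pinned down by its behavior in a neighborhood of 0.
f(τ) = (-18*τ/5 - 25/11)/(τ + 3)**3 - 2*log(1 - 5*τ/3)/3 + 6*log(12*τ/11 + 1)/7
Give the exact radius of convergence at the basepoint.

The radius of convergence is 3/5.

Denominator factor (τ + 3)^3: pole of order 3 at -3, modulus 3.
Branch term (6/7)*log(1 - τ/(-11/12)): its argument vanishes at τ = -11/12, a logarithmic branch point, modulus 11/12.
Branch term (-2/3)*log(1 - τ/(3/5)): its argument vanishes at τ = 3/5, a logarithmic branch point, modulus 3/5.
The radius of convergence is the smallest modulus among the singular points: 3/5.


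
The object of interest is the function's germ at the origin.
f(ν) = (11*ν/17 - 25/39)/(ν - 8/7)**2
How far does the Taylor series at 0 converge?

Denominator factor (ν - 8/7)^2: pole of order 2 at 8/7, modulus 8/7.
The radius of convergence is the smallest modulus among the singular points: 8/7.

The radius of convergence is 8/7.


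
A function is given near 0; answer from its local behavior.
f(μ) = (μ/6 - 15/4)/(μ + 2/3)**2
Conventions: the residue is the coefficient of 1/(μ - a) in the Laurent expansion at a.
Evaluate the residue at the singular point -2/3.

The residue is 1/6.

At the order-2 pole -2/3 set g(μ) = (μ - (-2/3))^2*f(μ) = μ/6 - 15/4.
Order-2 pole: residue = g'(a); g'(-2/3) = 1/6, so the residue is 1/6.


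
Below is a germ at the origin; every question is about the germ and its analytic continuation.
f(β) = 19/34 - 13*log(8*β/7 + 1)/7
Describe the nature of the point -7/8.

The point is a logarithmic branch point.

The term (-13/7)*log(1 - β/(-7/8)) has argument 1 - -7/8/(-7/8) = 0 at -7/8: a logarithmic (infinitely-sheeted) branch point; the remaining terms are analytic or single-valued there.


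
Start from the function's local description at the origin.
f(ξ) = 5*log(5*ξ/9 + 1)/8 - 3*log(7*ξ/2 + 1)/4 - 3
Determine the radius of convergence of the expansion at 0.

The radius of convergence is 2/7.

Branch term (-3/4)*log(1 - ξ/(-2/7)): its argument vanishes at ξ = -2/7, a logarithmic branch point, modulus 2/7.
Branch term (5/8)*log(1 - ξ/(-9/5)): its argument vanishes at ξ = -9/5, a logarithmic branch point, modulus 9/5.
The radius of convergence is the smallest modulus among the singular points: 2/7.


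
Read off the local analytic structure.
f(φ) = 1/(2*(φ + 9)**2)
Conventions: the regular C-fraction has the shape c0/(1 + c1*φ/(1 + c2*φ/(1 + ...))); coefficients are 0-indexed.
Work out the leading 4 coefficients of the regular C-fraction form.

Taylor coefficients (expand at 0): a_0 = 1/162, a_1 = -1/729, a_2 = 1/4374, a_3 = -2/59049.
c0 = a_0 = 1/162. Peel one level at a time: if S = 1 + c*φ/S' with S'(0) = 1, then c is the φ-coefficient of S and S' = c*φ/(S - 1).
S_1 = c0/f = 1 + (2/9)*φ + (1/81)*φ^2 + ...; c1 = 2/9.
S_2 = c1*φ/(S_1 - 1) = 1 + (-1/18)*φ + (1/324)*φ^2 + ...; c2 = -1/18.
S_3 = c2*φ/(S_2 - 1) = 1 + (1/18)*φ + ...; c3 = 1/18.

The regular C-fraction coefficients are [1/162, 2/9, -1/18, 1/18].


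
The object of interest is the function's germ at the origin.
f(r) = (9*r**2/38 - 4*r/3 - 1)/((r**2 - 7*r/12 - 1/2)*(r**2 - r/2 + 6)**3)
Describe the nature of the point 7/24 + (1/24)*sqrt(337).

The denominator factor r**2 - 7*r/12 - 1/2 vanishes at 7/24 + (1/24)*sqrt(337) and appears to the power 1; the numerator there equals -13463/10944 - (545/10944)*sqrt(337), nonzero, and no other factor vanishes.
Hence a pole whose order is the multiplicity, 1.

The point is a pole of order 1.


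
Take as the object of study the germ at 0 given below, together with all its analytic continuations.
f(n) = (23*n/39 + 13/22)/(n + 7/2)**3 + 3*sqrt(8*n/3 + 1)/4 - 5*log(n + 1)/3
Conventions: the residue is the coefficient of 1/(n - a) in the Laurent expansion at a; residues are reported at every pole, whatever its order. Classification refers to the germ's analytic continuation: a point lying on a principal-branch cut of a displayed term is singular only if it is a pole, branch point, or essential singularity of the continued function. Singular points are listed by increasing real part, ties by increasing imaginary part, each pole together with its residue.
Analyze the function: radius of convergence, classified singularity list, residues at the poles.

Radius of convergence at 0: 3/8.
At -7/2: a pole of order 3; residue 0.
At -1: a logarithmic branch point.
At -3/8: an algebraic (square-root) branch point.

Denominator factor (n + 7/2)^3: pole of order 3 at -7/2, modulus 7/2.
Branch term (3/4)*sqrt(1 - n/(-3/8)): its argument vanishes at n = -3/8, a square-root branch point, modulus 3/8.
Branch term (-5/3)*log(1 - n/(-1)): its argument vanishes at n = -1, a logarithmic branch point, modulus 1.
The radius of convergence is the smallest modulus among the singular points: 3/8.
The branch terms are analytic at -7/2 and contribute nothing to the residue; only the rational part matters.
At the order-3 pole -7/2 set g(n) = (n - (-7/2))^3*(rational part) = 23*n/39 + 13/22.
Order-3 pole: residue = g''(a)/2; g''(-7/2) = 0, so the residue is 0.
List the singular points by increasing real part (a conjugate pair: the negative imaginary part first).


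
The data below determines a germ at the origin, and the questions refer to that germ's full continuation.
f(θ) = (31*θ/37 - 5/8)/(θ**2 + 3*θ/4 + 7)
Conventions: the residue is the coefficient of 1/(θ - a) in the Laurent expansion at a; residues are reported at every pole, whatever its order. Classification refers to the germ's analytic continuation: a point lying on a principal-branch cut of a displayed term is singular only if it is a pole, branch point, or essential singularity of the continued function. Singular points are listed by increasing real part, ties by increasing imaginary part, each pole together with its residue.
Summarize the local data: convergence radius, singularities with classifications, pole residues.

Denominator factor (θ**2 + 3*θ/4 + 7): discriminant -439/16, complex-conjugate roots (-3/8) + ((1/8)*sqrt(439))*i and (-3/8) - ((1/8)*sqrt(439))*i; poles of order 1, moduli sqrt(7) and sqrt(7).
The radius of convergence is the smallest modulus among the singular points: sqrt(7).
The factor θ**2 + 3*θ/4 + 7 splits as (θ - a)(θ - a') with a = (-3/8) - ((1/8)*sqrt(439))*i, a' = (-3/8) + ((1/8)*sqrt(439))*i. At the order-1 pole a set g(θ) = (θ - a)*f(θ) = [31*θ/37 - 5/8] / (θ - a').
Simple pole: residue = g(a) at a = (-3/8) - ((1/8)*sqrt(439))*i, which is (31/74) - ((139/16243)*sqrt(439))*i.
The factor θ**2 + 3*θ/4 + 7 splits as (θ - a)(θ - a') with a = (-3/8) + ((1/8)*sqrt(439))*i, a' = (-3/8) - ((1/8)*sqrt(439))*i. At the order-1 pole a set g(θ) = (θ - a)*f(θ) = [31*θ/37 - 5/8] / (θ - a').
Simple pole: residue = g(a) at a = (-3/8) + ((1/8)*sqrt(439))*i, which is (31/74) + ((139/16243)*sqrt(439))*i.
List the singular points by increasing real part (a conjugate pair: the negative imaginary part first).

Radius of convergence at 0: sqrt(7).
At (-3/8) - ((1/8)*sqrt(439))*i: a pole of order 1; residue (31/74) - ((139/16243)*sqrt(439))*i.
At (-3/8) + ((1/8)*sqrt(439))*i: a pole of order 1; residue (31/74) + ((139/16243)*sqrt(439))*i.


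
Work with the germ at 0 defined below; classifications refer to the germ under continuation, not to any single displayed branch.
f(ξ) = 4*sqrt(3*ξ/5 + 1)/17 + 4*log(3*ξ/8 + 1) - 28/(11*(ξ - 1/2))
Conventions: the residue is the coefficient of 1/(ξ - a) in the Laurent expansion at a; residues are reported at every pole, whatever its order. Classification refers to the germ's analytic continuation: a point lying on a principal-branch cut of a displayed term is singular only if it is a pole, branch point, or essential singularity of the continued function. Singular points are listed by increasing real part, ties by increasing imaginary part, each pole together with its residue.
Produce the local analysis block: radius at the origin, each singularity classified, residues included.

Radius of convergence at 0: 1/2.
At -8/3: a logarithmic branch point.
At -5/3: an algebraic (square-root) branch point.
At 1/2: a pole of order 1; residue -28/11.

Denominator factor (ξ - 1/2): pole of order 1 at 1/2, modulus 1/2.
Branch term (4/17)*sqrt(1 - ξ/(-5/3)): its argument vanishes at ξ = -5/3, a square-root branch point, modulus 5/3.
Branch term (4)*log(1 - ξ/(-8/3)): its argument vanishes at ξ = -8/3, a logarithmic branch point, modulus 8/3.
The radius of convergence is the smallest modulus among the singular points: 1/2.
The branch terms are analytic at 1/2 and contribute nothing to the residue; only the rational part matters.
At the order-1 pole 1/2 set g(ξ) = (ξ - (1/2))*(rational part) = -28/11.
Simple pole: residue = g(a) at a = 1/2, which is -28/11.
List the singular points by increasing real part (a conjugate pair: the negative imaginary part first).


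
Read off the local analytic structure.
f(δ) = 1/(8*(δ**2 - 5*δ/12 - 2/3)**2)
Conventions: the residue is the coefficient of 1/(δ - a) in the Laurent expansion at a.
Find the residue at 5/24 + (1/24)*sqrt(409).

The residue is -(432/167281)*sqrt(409).

The factor δ**2 - 5*δ/12 - 2/3 splits as (δ - a)(δ - a') with a = 5/24 + (1/24)*sqrt(409), a' = 5/24 - (1/24)*sqrt(409). At the order-2 pole a set g(δ) = (δ - a)^2*f(δ) = [1/8] / (δ - a')^2.
Order-2 pole: residue = g'(a); g'(5/24 + (1/24)*sqrt(409)) = -(432/167281)*sqrt(409), so the residue is -(432/167281)*sqrt(409).


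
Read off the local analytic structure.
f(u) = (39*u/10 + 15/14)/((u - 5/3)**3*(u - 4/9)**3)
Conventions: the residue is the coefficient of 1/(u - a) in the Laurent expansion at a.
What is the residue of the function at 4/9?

At the order-3 pole 4/9 set g(u) = (u - (4/9))^3*f(u) = (39*u/10 + 15/14)/(u - 5/3)**3.
Order-3 pole: residue = g''(a)/2; g''(4/9) = -128667771/5636785, so the residue is -128667771/11273570.

The residue is -128667771/11273570.


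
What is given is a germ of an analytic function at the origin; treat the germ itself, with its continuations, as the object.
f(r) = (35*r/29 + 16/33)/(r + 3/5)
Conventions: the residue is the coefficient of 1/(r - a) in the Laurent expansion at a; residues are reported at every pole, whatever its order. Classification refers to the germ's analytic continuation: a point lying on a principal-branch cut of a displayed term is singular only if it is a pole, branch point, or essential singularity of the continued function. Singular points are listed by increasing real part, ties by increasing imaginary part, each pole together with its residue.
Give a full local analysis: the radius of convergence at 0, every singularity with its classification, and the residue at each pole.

Radius of convergence at 0: 3/5.
At -3/5: a pole of order 1; residue -229/957.

Denominator factor (r + 3/5): pole of order 1 at -3/5, modulus 3/5.
The radius of convergence is the smallest modulus among the singular points: 3/5.
At the order-1 pole -3/5 set g(r) = (r - (-3/5))*f(r) = 35*r/29 + 16/33.
Simple pole: residue = g(a) at a = -3/5, which is -229/957.


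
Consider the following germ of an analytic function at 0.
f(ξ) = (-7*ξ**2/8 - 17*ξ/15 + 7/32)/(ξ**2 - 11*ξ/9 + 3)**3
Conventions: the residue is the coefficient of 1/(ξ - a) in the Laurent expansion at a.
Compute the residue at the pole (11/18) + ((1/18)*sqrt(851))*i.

The factor ξ**2 - 11*ξ/9 + 3 splits as (ξ - a)(ξ - a') with a = (11/18) + ((1/18)*sqrt(851))*i, a' = (11/18) - ((1/18)*sqrt(851))*i. At the order-3 pole a set g(ξ) = (ξ - a)^3*f(ξ) = [-7*ξ**2/8 - 17*ξ/15 + 7/32] / (ξ - a')^3.
Order-3 pole: residue = g''(a)/2; g''((11/18) + ((1/18)*sqrt(851))*i) = ((44405577/24651802040)*sqrt(851))*i, so the residue is ((44405577/49303604080)*sqrt(851))*i.

The residue is ((44405577/49303604080)*sqrt(851))*i.


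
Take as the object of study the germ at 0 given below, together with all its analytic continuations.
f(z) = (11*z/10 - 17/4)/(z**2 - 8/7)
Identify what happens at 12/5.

Denominator factors: z**2 - 8/7 = 808/175 at z = 12/5 — none vanishes.
So the germ continues analytically to 12/5.

The point is a regular point.


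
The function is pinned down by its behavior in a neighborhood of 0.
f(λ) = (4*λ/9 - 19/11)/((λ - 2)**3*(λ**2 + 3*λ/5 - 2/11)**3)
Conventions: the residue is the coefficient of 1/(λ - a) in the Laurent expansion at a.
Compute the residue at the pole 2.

At the order-3 pole 2 set g(λ) = (λ - (2))^3*f(λ) = (4*λ/9 - 19/11)/(λ**2 + 3*λ/5 - 2/11)**3.
Order-3 pole: residue = g''(a)/2; g''(2) = -4089663875/52225046784, so the residue is -4089663875/104450093568.

The residue is -4089663875/104450093568.


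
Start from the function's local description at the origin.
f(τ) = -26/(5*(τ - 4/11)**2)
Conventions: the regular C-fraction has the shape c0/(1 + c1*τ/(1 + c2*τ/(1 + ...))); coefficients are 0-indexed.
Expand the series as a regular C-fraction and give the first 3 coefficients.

The regular C-fraction coefficients are [-1573/40, -11/2, 11/8].

Taylor coefficients (expand at 0): a_0 = -1573/40, a_1 = -17303/80, a_2 = -570999/640.
c0 = a_0 = -1573/40. Peel one level at a time: if S = 1 + c*τ/S' with S'(0) = 1, then c is the τ-coefficient of S and S' = c*τ/(S - 1).
S_1 = c0/f = 1 + (-11/2)*τ + (121/16)*τ^2 + ...; c1 = -11/2.
S_2 = c1*τ/(S_1 - 1) = 1 + (11/8)*τ + ...; c2 = 11/8.
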